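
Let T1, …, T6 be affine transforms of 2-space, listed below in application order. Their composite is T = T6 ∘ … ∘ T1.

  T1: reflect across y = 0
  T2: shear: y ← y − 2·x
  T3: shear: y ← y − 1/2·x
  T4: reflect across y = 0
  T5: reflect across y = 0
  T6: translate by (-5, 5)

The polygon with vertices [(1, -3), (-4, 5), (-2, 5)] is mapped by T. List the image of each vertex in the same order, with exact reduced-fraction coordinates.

image vertices: (-4, 11/2), (-9, 10), (-7, 5)

T1 reflect across y = 0: (1, -3) → (1, 3); (-4, 5) → (-4, -5); (-2, 5) → (-2, -5)
T2 shear: y ← y − 2·x: (1, 3) → (1, 1); (-4, -5) → (-4, 3); (-2, -5) → (-2, -1)
T3 shear: y ← y − 1/2·x: (1, 1) → (1, 1/2); (-4, 3) → (-4, 5); (-2, -1) → (-2, 0)
T4 reflect across y = 0: (1, 1/2) → (1, -1/2); (-4, 5) → (-4, -5); (-2, 0) → (-2, 0)
T5 reflect across y = 0: (1, -1/2) → (1, 1/2); (-4, -5) → (-4, 5); (-2, 0) → (-2, 0)
T6 translate by (-5, 5): (1, 1/2) → (-4, 11/2); (-4, 5) → (-9, 10); (-2, 0) → (-7, 5)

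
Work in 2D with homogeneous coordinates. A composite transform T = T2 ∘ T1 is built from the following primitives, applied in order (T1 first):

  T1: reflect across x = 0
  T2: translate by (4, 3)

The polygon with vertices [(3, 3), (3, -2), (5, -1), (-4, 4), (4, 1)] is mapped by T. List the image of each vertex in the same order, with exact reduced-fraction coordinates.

image vertices: (1, 6), (1, 1), (-1, 2), (8, 7), (0, 4)

T1 reflect across x = 0: (3, 3) → (-3, 3); (3, -2) → (-3, -2); (5, -1) → (-5, -1); (-4, 4) → (4, 4); (4, 1) → (-4, 1)
T2 translate by (4, 3): (-3, 3) → (1, 6); (-3, -2) → (1, 1); (-5, -1) → (-1, 2); (4, 4) → (8, 7); (-4, 1) → (0, 4)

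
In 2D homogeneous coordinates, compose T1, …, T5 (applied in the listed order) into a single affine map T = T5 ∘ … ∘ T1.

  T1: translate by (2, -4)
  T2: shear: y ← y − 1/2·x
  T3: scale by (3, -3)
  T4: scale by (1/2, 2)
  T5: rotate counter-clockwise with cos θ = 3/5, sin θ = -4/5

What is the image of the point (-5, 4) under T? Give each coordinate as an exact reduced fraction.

T(p) = (-99/10, -9/5)

T1 translate by (2, -4): (-5, 4) → (-3, 0)
T2 shear: y ← y − 1/2·x: (-3, 0) → (-3, 3/2)
T3 scale by (3, -3): (-3, 3/2) → (-9, -9/2)
T4 scale by (1/2, 2): (-9, -9/2) → (-9/2, -9)
T5 rotate counter-clockwise with cos θ = 3/5, sin θ = -4/5: (-9/2, -9) → (-99/10, -9/5)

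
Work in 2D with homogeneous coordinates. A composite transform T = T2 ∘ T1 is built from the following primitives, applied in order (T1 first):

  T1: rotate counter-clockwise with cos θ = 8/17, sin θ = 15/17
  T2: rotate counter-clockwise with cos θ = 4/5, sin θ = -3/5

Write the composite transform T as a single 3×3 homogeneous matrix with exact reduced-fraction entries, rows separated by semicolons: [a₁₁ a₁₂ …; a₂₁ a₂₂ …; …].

T1 = [8/17 -15/17 0; 15/17 8/17 0; 0 0 1]
T2·T1 = [77/85 -36/85 0; 36/85 77/85 0; 0 0 1]

T = [77/85 -36/85 0; 36/85 77/85 0; 0 0 1]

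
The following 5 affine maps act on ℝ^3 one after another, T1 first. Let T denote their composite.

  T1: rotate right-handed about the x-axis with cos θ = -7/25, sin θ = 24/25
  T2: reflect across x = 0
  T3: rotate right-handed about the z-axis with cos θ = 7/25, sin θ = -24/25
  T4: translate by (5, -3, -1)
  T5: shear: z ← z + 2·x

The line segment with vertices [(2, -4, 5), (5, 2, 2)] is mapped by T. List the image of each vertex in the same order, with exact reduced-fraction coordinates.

T1 rotate right-handed about the x-axis with cos θ = -7/25, sin θ = 24/25: (2, -4, 5) → (2, -92/25, -131/25); (5, 2, 2) → (5, -62/25, 34/25)
T2 reflect across x = 0: (2, -92/25, -131/25) → (-2, -92/25, -131/25); (5, -62/25, 34/25) → (-5, -62/25, 34/25)
T3 rotate right-handed about the z-axis with cos θ = 7/25, sin θ = -24/25: (-2, -92/25, -131/25) → (-2558/625, 556/625, -131/25); (-5, -62/25, 34/25) → (-2363/625, 2566/625, 34/25)
T4 translate by (5, -3, -1): (-2558/625, 556/625, -131/25) → (567/625, -1319/625, -156/25); (-2363/625, 2566/625, 34/25) → (762/625, 691/625, 9/25)
T5 shear: z ← z + 2·x: (567/625, -1319/625, -156/25) → (567/625, -1319/625, -2766/625); (762/625, 691/625, 9/25) → (762/625, 691/625, 1749/625)

image vertices: (567/625, -1319/625, -2766/625), (762/625, 691/625, 1749/625)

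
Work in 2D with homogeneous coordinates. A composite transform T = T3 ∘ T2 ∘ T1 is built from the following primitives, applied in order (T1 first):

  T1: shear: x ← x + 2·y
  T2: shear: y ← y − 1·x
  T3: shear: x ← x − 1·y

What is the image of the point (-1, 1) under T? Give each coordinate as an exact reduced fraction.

T1 shear: x ← x + 2·y: (-1, 1) → (1, 1)
T2 shear: y ← y − 1·x: (1, 1) → (1, 0)
T3 shear: x ← x − 1·y: (1, 0) → (1, 0)

T(p) = (1, 0)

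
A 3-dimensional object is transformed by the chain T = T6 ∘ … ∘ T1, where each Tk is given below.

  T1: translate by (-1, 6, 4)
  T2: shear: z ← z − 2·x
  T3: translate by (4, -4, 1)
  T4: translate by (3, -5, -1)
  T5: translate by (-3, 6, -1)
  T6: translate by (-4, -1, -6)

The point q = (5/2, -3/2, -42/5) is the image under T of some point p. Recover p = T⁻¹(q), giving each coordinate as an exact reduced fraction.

p = (7/2, -7/2, -2/5)

T1 = [1 0 0 -1; 0 1 0 6; 0 0 1 4; 0 0 0 1]
T2·T1 = [1 0 0 -1; 0 1 0 6; -2 0 1 6; 0 0 0 1]
T3·…·T1 = [1 0 0 3; 0 1 0 2; -2 0 1 7; 0 0 0 1]
T4·…·T1 = [1 0 0 6; 0 1 0 -3; -2 0 1 6; 0 0 0 1]
T5·…·T1 = [1 0 0 3; 0 1 0 3; -2 0 1 5; 0 0 0 1]
T6·…·T1 = [1 0 0 -1; 0 1 0 2; -2 0 1 -1; 0 0 0 1]
det M = 1; M⁻¹ = [1 0 0 1; 0 1 0 -2; 2 0 1 3; 0 0 0 1]
M⁻¹ · (5/2, -3/2, -42/5)ᵀ = (7/2, -7/2, -2/5)ᵀ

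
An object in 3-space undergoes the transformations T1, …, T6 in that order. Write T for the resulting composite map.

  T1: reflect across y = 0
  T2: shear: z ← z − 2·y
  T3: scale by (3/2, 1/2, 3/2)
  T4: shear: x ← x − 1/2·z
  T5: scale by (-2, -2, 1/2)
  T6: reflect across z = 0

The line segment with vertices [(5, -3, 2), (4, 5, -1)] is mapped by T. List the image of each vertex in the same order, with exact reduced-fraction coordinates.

image vertices: (-21, -3, 3), (3/2, 5, -27/4)

T1 reflect across y = 0: (5, -3, 2) → (5, 3, 2); (4, 5, -1) → (4, -5, -1)
T2 shear: z ← z − 2·y: (5, 3, 2) → (5, 3, -4); (4, -5, -1) → (4, -5, 9)
T3 scale by (3/2, 1/2, 3/2): (5, 3, -4) → (15/2, 3/2, -6); (4, -5, 9) → (6, -5/2, 27/2)
T4 shear: x ← x − 1/2·z: (15/2, 3/2, -6) → (21/2, 3/2, -6); (6, -5/2, 27/2) → (-3/4, -5/2, 27/2)
T5 scale by (-2, -2, 1/2): (21/2, 3/2, -6) → (-21, -3, -3); (-3/4, -5/2, 27/2) → (3/2, 5, 27/4)
T6 reflect across z = 0: (-21, -3, -3) → (-21, -3, 3); (3/2, 5, 27/4) → (3/2, 5, -27/4)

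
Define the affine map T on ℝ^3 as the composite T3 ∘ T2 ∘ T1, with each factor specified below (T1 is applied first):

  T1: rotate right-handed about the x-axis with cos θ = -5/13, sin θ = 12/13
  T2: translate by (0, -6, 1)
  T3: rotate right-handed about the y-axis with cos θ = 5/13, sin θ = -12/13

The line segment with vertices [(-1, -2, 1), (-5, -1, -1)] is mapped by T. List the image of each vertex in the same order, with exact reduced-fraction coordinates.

T1 rotate right-handed about the x-axis with cos θ = -5/13, sin θ = 12/13: (-1, -2, 1) → (-1, -2/13, -29/13); (-5, -1, -1) → (-5, 17/13, -7/13)
T2 translate by (0, -6, 1): (-1, -2/13, -29/13) → (-1, -80/13, -16/13); (-5, 17/13, -7/13) → (-5, -61/13, 6/13)
T3 rotate right-handed about the y-axis with cos θ = 5/13, sin θ = -12/13: (-1, -80/13, -16/13) → (127/169, -80/13, -236/169); (-5, -61/13, 6/13) → (-397/169, -61/13, -750/169)

image vertices: (127/169, -80/13, -236/169), (-397/169, -61/13, -750/169)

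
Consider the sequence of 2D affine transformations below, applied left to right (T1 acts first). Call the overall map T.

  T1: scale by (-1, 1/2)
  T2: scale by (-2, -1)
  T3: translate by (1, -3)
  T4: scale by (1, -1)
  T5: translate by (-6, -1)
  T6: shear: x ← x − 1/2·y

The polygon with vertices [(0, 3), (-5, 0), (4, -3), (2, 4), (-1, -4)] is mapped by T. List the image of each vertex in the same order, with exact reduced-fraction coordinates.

image vertices: (-27/4, 7/2), (-16, 2), (11/4, 1/2), (-3, 4), (-7, 0)

T1 scale by (-1, 1/2): (0, 3) → (0, 3/2); (-5, 0) → (5, 0); (4, -3) → (-4, -3/2); (2, 4) → (-2, 2); (-1, -4) → (1, -2)
T2 scale by (-2, -1): (0, 3/2) → (0, -3/2); (5, 0) → (-10, 0); (-4, -3/2) → (8, 3/2); (-2, 2) → (4, -2); (1, -2) → (-2, 2)
T3 translate by (1, -3): (0, -3/2) → (1, -9/2); (-10, 0) → (-9, -3); (8, 3/2) → (9, -3/2); (4, -2) → (5, -5); (-2, 2) → (-1, -1)
T4 scale by (1, -1): (1, -9/2) → (1, 9/2); (-9, -3) → (-9, 3); (9, -3/2) → (9, 3/2); (5, -5) → (5, 5); (-1, -1) → (-1, 1)
T5 translate by (-6, -1): (1, 9/2) → (-5, 7/2); (-9, 3) → (-15, 2); (9, 3/2) → (3, 1/2); (5, 5) → (-1, 4); (-1, 1) → (-7, 0)
T6 shear: x ← x − 1/2·y: (-5, 7/2) → (-27/4, 7/2); (-15, 2) → (-16, 2); (3, 1/2) → (11/4, 1/2); (-1, 4) → (-3, 4); (-7, 0) → (-7, 0)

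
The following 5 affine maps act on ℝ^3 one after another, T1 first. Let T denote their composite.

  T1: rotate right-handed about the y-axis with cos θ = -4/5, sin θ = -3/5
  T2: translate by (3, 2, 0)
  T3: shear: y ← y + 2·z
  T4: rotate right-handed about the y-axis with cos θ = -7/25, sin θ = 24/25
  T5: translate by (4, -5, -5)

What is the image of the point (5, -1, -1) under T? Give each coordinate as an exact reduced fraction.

T1 rotate right-handed about the y-axis with cos θ = -4/5, sin θ = -3/5: (5, -1, -1) → (-17/5, -1, 19/5)
T2 translate by (3, 2, 0): (-17/5, -1, 19/5) → (-2/5, 1, 19/5)
T3 shear: y ← y + 2·z: (-2/5, 1, 19/5) → (-2/5, 43/5, 19/5)
T4 rotate right-handed about the y-axis with cos θ = -7/25, sin θ = 24/25: (-2/5, 43/5, 19/5) → (94/25, 43/5, -17/25)
T5 translate by (4, -5, -5): (94/25, 43/5, -17/25) → (194/25, 18/5, -142/25)

T(p) = (194/25, 18/5, -142/25)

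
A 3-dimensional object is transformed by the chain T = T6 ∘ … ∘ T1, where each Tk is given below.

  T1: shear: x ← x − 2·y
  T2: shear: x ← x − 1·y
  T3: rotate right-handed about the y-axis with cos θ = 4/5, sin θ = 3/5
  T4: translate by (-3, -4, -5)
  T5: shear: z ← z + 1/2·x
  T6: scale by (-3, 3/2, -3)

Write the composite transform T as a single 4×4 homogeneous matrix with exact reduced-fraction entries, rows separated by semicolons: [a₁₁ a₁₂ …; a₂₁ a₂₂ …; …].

T = [-12/5 36/5 -9/5 9; 0 3/2 0 -6; 3/5 -9/5 -33/10 39/2; 0 0 0 1]

T1 = [1 -2 0 0; 0 1 0 0; 0 0 1 0; 0 0 0 1]
T2·T1 = [1 -3 0 0; 0 1 0 0; 0 0 1 0; 0 0 0 1]
T3·…·T1 = [4/5 -12/5 3/5 0; 0 1 0 0; -3/5 9/5 4/5 0; 0 0 0 1]
T4·…·T1 = [4/5 -12/5 3/5 -3; 0 1 0 -4; -3/5 9/5 4/5 -5; 0 0 0 1]
T5·…·T1 = [4/5 -12/5 3/5 -3; 0 1 0 -4; -1/5 3/5 11/10 -13/2; 0 0 0 1]
T6·…·T1 = [-12/5 36/5 -9/5 9; 0 3/2 0 -6; 3/5 -9/5 -33/10 39/2; 0 0 0 1]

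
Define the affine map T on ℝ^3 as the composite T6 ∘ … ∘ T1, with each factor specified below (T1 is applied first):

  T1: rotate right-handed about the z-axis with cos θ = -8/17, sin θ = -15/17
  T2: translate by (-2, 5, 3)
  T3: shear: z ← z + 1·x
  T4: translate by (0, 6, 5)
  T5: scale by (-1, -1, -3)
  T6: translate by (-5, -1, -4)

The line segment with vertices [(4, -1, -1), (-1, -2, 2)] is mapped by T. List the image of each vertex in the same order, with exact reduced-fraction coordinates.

image vertices: (-4/17, -152/17, -182/17), (-29/17, -235/17, -410/17)

T1 rotate right-handed about the z-axis with cos θ = -8/17, sin θ = -15/17: (4, -1, -1) → (-47/17, -52/17, -1); (-1, -2, 2) → (-22/17, 31/17, 2)
T2 translate by (-2, 5, 3): (-47/17, -52/17, -1) → (-81/17, 33/17, 2); (-22/17, 31/17, 2) → (-56/17, 116/17, 5)
T3 shear: z ← z + 1·x: (-81/17, 33/17, 2) → (-81/17, 33/17, -47/17); (-56/17, 116/17, 5) → (-56/17, 116/17, 29/17)
T4 translate by (0, 6, 5): (-81/17, 33/17, -47/17) → (-81/17, 135/17, 38/17); (-56/17, 116/17, 29/17) → (-56/17, 218/17, 114/17)
T5 scale by (-1, -1, -3): (-81/17, 135/17, 38/17) → (81/17, -135/17, -114/17); (-56/17, 218/17, 114/17) → (56/17, -218/17, -342/17)
T6 translate by (-5, -1, -4): (81/17, -135/17, -114/17) → (-4/17, -152/17, -182/17); (56/17, -218/17, -342/17) → (-29/17, -235/17, -410/17)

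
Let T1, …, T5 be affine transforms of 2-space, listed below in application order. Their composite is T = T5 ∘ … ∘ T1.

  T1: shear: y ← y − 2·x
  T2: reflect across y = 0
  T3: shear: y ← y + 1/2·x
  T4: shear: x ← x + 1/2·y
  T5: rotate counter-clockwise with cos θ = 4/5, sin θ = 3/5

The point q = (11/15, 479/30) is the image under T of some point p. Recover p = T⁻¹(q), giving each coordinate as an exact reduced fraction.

p = (4, -7/3)

T1 = [1 0 0; -2 1 0; 0 0 1]
T2·T1 = [1 0 0; 2 -1 0; 0 0 1]
T3·…·T1 = [1 0 0; 5/2 -1 0; 0 0 1]
T4·…·T1 = [9/4 -1/2 0; 5/2 -1 0; 0 0 1]
T5·…·T1 = [3/10 1/5 0; 67/20 -11/10 0; 0 0 1]
det M = -1; M⁻¹ = [11/10 1/5 0; 67/20 -3/10 0; 0 0 1]
M⁻¹ · (11/15, 479/30)ᵀ = (4, -7/3)ᵀ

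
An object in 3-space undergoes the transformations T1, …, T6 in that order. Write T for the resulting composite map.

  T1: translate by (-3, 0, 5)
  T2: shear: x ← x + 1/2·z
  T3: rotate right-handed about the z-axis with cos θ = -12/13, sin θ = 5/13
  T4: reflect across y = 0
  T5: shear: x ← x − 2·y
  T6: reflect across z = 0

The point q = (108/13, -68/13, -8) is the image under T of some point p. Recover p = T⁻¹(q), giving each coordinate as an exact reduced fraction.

T1 = [1 0 0 -3; 0 1 0 0; 0 0 1 5; 0 0 0 1]
T2·T1 = [1 0 1/2 -1/2; 0 1 0 0; 0 0 1 5; 0 0 0 1]
T3·…·T1 = [-12/13 -5/13 -6/13 6/13; 5/13 -12/13 5/26 -5/26; 0 0 1 5; 0 0 0 1]
T4·…·T1 = [-12/13 -5/13 -6/13 6/13; -5/13 12/13 -5/26 5/26; 0 0 1 5; 0 0 0 1]
T5·…·T1 = [-2/13 -29/13 -1/13 1/13; -5/13 12/13 -5/26 5/26; 0 0 1 5; 0 0 0 1]
T6·…·T1 = [-2/13 -29/13 -1/13 1/13; -5/13 12/13 -5/26 5/26; 0 0 -1 -5; 0 0 0 1]
det M = 1; M⁻¹ = [-12/13 -29/13 1/2 3; -5/13 2/13 0 0; 0 0 -1 -5; 0 0 0 1]
M⁻¹ · (108/13, -68/13, -8)ᵀ = (3, -4, 3)ᵀ

p = (3, -4, 3)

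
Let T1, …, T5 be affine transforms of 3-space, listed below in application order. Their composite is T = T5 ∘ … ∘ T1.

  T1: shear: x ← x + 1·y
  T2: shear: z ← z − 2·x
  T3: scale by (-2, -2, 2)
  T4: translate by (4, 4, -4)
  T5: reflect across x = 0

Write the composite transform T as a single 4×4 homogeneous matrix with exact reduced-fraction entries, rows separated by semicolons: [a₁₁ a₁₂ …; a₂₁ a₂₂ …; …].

T = [2 2 0 -4; 0 -2 0 4; -4 -4 2 -4; 0 0 0 1]

T1 = [1 1 0 0; 0 1 0 0; 0 0 1 0; 0 0 0 1]
T2·T1 = [1 1 0 0; 0 1 0 0; -2 -2 1 0; 0 0 0 1]
T3·…·T1 = [-2 -2 0 0; 0 -2 0 0; -4 -4 2 0; 0 0 0 1]
T4·…·T1 = [-2 -2 0 4; 0 -2 0 4; -4 -4 2 -4; 0 0 0 1]
T5·…·T1 = [2 2 0 -4; 0 -2 0 4; -4 -4 2 -4; 0 0 0 1]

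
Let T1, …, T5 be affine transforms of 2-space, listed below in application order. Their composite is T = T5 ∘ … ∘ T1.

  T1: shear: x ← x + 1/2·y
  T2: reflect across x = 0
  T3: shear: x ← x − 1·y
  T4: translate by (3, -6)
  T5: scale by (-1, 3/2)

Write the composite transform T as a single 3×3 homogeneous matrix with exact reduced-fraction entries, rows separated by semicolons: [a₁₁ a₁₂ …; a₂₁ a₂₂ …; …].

T = [1 3/2 -3; 0 3/2 -9; 0 0 1]

T1 = [1 1/2 0; 0 1 0; 0 0 1]
T2·T1 = [-1 -1/2 0; 0 1 0; 0 0 1]
T3·…·T1 = [-1 -3/2 0; 0 1 0; 0 0 1]
T4·…·T1 = [-1 -3/2 3; 0 1 -6; 0 0 1]
T5·…·T1 = [1 3/2 -3; 0 3/2 -9; 0 0 1]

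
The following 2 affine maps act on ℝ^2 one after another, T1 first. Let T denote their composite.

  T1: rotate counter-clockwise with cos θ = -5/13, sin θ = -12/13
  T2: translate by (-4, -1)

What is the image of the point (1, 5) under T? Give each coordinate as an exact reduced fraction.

T1 rotate counter-clockwise with cos θ = -5/13, sin θ = -12/13: (1, 5) → (55/13, -37/13)
T2 translate by (-4, -1): (55/13, -37/13) → (3/13, -50/13)

T(p) = (3/13, -50/13)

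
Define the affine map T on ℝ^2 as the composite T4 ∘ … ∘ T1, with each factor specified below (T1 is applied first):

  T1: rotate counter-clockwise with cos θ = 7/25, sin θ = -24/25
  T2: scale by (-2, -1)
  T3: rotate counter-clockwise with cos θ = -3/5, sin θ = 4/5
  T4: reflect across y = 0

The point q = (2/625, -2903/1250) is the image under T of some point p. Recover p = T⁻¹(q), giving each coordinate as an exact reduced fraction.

p = (-8/5, -1/2)

T1 = [7/25 24/25 0; -24/25 7/25 0; 0 0 1]
T2·T1 = [-14/25 -48/25 0; 24/25 -7/25 0; 0 0 1]
T3·…·T1 = [-54/125 172/125 0; -128/125 -171/125 0; 0 0 1]
T4·…·T1 = [-54/125 172/125 0; 128/125 171/125 0; 0 0 1]
det M = -2; M⁻¹ = [-171/250 86/125 0; 64/125 27/125 0; 0 0 1]
M⁻¹ · (2/625, -2903/1250)ᵀ = (-8/5, -1/2)ᵀ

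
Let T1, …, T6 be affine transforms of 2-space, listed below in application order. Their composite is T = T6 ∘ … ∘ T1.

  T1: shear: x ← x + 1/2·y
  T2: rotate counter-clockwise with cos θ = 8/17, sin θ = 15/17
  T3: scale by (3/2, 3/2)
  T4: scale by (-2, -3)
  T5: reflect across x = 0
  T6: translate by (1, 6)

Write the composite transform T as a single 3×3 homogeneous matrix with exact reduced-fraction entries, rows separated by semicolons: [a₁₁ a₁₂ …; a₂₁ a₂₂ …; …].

T1 = [1 1/2 0; 0 1 0; 0 0 1]
T2·T1 = [8/17 -11/17 0; 15/17 31/34 0; 0 0 1]
T3·…·T1 = [12/17 -33/34 0; 45/34 93/68 0; 0 0 1]
T4·…·T1 = [-24/17 33/17 0; -135/34 -279/68 0; 0 0 1]
T5·…·T1 = [24/17 -33/17 0; -135/34 -279/68 0; 0 0 1]
T6·…·T1 = [24/17 -33/17 1; -135/34 -279/68 6; 0 0 1]

T = [24/17 -33/17 1; -135/34 -279/68 6; 0 0 1]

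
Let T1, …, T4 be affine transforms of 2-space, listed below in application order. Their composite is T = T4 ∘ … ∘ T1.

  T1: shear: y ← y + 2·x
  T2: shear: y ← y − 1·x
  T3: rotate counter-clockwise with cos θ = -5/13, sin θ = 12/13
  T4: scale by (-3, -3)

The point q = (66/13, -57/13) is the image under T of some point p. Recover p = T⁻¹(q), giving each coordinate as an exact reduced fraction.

p = (2, -1)

T1 = [1 0 0; 2 1 0; 0 0 1]
T2·T1 = [1 0 0; 1 1 0; 0 0 1]
T3·…·T1 = [-17/13 -12/13 0; 7/13 -5/13 0; 0 0 1]
T4·…·T1 = [51/13 36/13 0; -21/13 15/13 0; 0 0 1]
det M = 9; M⁻¹ = [5/39 -4/13 0; 7/39 17/39 0; 0 0 1]
M⁻¹ · (66/13, -57/13)ᵀ = (2, -1)ᵀ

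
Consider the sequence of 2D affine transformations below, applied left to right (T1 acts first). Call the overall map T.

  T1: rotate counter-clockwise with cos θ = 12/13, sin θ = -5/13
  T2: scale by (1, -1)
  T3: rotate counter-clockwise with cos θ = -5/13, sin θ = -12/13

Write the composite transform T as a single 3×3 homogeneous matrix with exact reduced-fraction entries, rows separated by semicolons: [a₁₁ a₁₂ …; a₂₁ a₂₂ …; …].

T = [0 -1 0; -1 0 0; 0 0 1]

T1 = [12/13 5/13 0; -5/13 12/13 0; 0 0 1]
T2·T1 = [12/13 5/13 0; 5/13 -12/13 0; 0 0 1]
T3·…·T1 = [0 -1 0; -1 0 0; 0 0 1]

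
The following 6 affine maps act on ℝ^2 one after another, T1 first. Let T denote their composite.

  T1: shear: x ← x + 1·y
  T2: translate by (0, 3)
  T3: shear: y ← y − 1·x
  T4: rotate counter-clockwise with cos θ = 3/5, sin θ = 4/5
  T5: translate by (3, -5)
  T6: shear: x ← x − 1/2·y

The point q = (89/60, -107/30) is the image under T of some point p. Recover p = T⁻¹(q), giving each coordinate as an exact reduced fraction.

T1 = [1 1 0; 0 1 0; 0 0 1]
T2·T1 = [1 1 0; 0 1 3; 0 0 1]
T3·…·T1 = [1 1 0; -1 0 3; 0 0 1]
T4·…·T1 = [7/5 3/5 -12/5; 1/5 4/5 9/5; 0 0 1]
T5·…·T1 = [7/5 3/5 3/5; 1/5 4/5 -16/5; 0 0 1]
T6·…·T1 = [13/10 1/5 11/5; 1/5 4/5 -16/5; 0 0 1]
det M = 1; M⁻¹ = [4/5 -1/5 -12/5; -1/5 13/10 23/5; 0 0 1]
M⁻¹ · (89/60, -107/30)ᵀ = (-1/2, -1/3)ᵀ

p = (-1/2, -1/3)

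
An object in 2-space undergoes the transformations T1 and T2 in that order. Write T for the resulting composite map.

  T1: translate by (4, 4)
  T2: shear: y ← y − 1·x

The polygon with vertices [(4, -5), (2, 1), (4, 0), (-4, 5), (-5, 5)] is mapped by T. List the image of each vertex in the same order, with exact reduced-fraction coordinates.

image vertices: (8, -9), (6, -1), (8, -4), (0, 9), (-1, 10)

T1 translate by (4, 4): (4, -5) → (8, -1); (2, 1) → (6, 5); (4, 0) → (8, 4); (-4, 5) → (0, 9); (-5, 5) → (-1, 9)
T2 shear: y ← y − 1·x: (8, -1) → (8, -9); (6, 5) → (6, -1); (8, 4) → (8, -4); (0, 9) → (0, 9); (-1, 9) → (-1, 10)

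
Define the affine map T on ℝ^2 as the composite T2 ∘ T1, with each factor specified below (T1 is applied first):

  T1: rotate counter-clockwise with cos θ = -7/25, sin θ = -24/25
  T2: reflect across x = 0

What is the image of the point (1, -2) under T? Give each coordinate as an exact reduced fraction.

T1 rotate counter-clockwise with cos θ = -7/25, sin θ = -24/25: (1, -2) → (-11/5, -2/5)
T2 reflect across x = 0: (-11/5, -2/5) → (11/5, -2/5)

T(p) = (11/5, -2/5)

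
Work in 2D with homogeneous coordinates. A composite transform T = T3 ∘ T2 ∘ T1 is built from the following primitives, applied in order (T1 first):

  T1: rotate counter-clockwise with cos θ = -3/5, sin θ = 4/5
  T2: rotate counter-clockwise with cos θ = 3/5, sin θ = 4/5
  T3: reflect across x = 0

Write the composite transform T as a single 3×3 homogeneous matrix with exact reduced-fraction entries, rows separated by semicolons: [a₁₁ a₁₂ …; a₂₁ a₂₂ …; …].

T1 = [-3/5 -4/5 0; 4/5 -3/5 0; 0 0 1]
T2·T1 = [-1 0 0; 0 -1 0; 0 0 1]
T3·…·T1 = [1 0 0; 0 -1 0; 0 0 1]

T = [1 0 0; 0 -1 0; 0 0 1]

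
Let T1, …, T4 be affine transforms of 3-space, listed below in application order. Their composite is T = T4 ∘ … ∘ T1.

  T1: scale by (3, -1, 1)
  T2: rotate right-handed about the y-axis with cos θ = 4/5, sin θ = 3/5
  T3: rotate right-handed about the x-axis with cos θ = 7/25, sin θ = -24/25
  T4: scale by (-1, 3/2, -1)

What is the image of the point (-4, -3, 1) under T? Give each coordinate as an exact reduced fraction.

T1 scale by (3, -1, 1): (-4, -3, 1) → (-12, 3, 1)
T2 rotate right-handed about the y-axis with cos θ = 4/5, sin θ = 3/5: (-12, 3, 1) → (-9, 3, 8)
T3 rotate right-handed about the x-axis with cos θ = 7/25, sin θ = -24/25: (-9, 3, 8) → (-9, 213/25, -16/25)
T4 scale by (-1, 3/2, -1): (-9, 213/25, -16/25) → (9, 639/50, 16/25)

T(p) = (9, 639/50, 16/25)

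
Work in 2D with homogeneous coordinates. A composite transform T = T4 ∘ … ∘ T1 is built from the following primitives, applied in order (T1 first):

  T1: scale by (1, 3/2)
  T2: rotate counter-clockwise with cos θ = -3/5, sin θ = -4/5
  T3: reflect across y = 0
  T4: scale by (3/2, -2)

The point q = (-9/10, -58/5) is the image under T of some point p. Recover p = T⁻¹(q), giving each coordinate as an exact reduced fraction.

p = (5, 2)

T1 = [1 0 0; 0 3/2 0; 0 0 1]
T2·T1 = [-3/5 6/5 0; -4/5 -9/10 0; 0 0 1]
T3·…·T1 = [-3/5 6/5 0; 4/5 9/10 0; 0 0 1]
T4·…·T1 = [-9/10 9/5 0; -8/5 -9/5 0; 0 0 1]
det M = 9/2; M⁻¹ = [-2/5 -2/5 0; 16/45 -1/5 0; 0 0 1]
M⁻¹ · (-9/10, -58/5)ᵀ = (5, 2)ᵀ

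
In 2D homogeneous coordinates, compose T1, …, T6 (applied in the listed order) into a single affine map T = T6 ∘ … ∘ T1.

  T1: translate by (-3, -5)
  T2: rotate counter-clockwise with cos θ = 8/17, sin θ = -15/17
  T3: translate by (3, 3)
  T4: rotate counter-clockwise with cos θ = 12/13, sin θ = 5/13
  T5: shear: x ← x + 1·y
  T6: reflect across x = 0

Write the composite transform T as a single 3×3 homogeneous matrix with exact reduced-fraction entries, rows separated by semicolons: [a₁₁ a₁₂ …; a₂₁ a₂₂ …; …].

T1 = [1 0 -3; 0 1 -5; 0 0 1]
T2·T1 = [8/17 15/17 -99/17; -15/17 8/17 5/17; 0 0 1]
T3·…·T1 = [8/17 15/17 -48/17; -15/17 8/17 56/17; 0 0 1]
T4·…·T1 = [171/221 140/221 -856/221; -140/221 171/221 432/221; 0 0 1]
T5·…·T1 = [31/221 311/221 -424/221; -140/221 171/221 432/221; 0 0 1]
T6·…·T1 = [-31/221 -311/221 424/221; -140/221 171/221 432/221; 0 0 1]

T = [-31/221 -311/221 424/221; -140/221 171/221 432/221; 0 0 1]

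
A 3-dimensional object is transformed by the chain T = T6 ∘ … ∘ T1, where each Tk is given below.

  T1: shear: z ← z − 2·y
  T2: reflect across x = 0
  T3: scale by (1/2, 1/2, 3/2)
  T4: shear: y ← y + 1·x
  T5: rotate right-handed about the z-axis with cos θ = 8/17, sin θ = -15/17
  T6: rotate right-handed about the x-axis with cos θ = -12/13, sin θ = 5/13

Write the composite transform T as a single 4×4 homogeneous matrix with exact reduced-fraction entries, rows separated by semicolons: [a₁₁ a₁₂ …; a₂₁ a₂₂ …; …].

T = [-23/34 15/34 0 0; -42/221 207/221 -15/26 0; 35/442 632/221 -18/13 0; 0 0 0 1]

T1 = [1 0 0 0; 0 1 0 0; 0 -2 1 0; 0 0 0 1]
T2·T1 = [-1 0 0 0; 0 1 0 0; 0 -2 1 0; 0 0 0 1]
T3·…·T1 = [-1/2 0 0 0; 0 1/2 0 0; 0 -3 3/2 0; 0 0 0 1]
T4·…·T1 = [-1/2 0 0 0; -1/2 1/2 0 0; 0 -3 3/2 0; 0 0 0 1]
T5·…·T1 = [-23/34 15/34 0 0; 7/34 4/17 0 0; 0 -3 3/2 0; 0 0 0 1]
T6·…·T1 = [-23/34 15/34 0 0; -42/221 207/221 -15/26 0; 35/442 632/221 -18/13 0; 0 0 0 1]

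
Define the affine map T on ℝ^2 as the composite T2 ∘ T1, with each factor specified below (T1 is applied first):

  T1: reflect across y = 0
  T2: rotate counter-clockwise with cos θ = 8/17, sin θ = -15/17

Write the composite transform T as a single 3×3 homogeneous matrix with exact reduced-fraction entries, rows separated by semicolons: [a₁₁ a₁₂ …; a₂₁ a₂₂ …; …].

T = [8/17 -15/17 0; -15/17 -8/17 0; 0 0 1]

T1 = [1 0 0; 0 -1 0; 0 0 1]
T2·T1 = [8/17 -15/17 0; -15/17 -8/17 0; 0 0 1]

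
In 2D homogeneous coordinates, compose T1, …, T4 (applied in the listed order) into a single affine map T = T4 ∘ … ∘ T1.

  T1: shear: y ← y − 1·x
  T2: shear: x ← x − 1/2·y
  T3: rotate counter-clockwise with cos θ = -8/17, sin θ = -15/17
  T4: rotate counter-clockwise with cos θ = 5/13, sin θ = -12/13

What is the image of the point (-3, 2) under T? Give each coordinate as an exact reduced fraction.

T(p) = (5, -11/2)

T1 shear: y ← y − 1·x: (-3, 2) → (-3, 5)
T2 shear: x ← x − 1/2·y: (-3, 5) → (-11/2, 5)
T3 rotate counter-clockwise with cos θ = -8/17, sin θ = -15/17: (-11/2, 5) → (7, 5/2)
T4 rotate counter-clockwise with cos θ = 5/13, sin θ = -12/13: (7, 5/2) → (5, -11/2)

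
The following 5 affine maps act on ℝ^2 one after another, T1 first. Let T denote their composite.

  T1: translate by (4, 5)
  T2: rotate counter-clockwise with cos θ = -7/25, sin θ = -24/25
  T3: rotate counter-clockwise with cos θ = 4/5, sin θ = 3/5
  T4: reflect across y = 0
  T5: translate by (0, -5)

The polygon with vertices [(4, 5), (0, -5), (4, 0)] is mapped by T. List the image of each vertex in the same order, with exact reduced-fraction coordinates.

image vertices: (1522/125, -129/125), (176/125, -157/125), (937/125, 91/125)

T1 translate by (4, 5): (4, 5) → (8, 10); (0, -5) → (4, 0); (4, 0) → (8, 5)
T2 rotate counter-clockwise with cos θ = -7/25, sin θ = -24/25: (8, 10) → (184/25, -262/25); (4, 0) → (-28/25, -96/25); (8, 5) → (64/25, -227/25)
T3 rotate counter-clockwise with cos θ = 4/5, sin θ = 3/5: (184/25, -262/25) → (1522/125, -496/125); (-28/25, -96/25) → (176/125, -468/125); (64/25, -227/25) → (937/125, -716/125)
T4 reflect across y = 0: (1522/125, -496/125) → (1522/125, 496/125); (176/125, -468/125) → (176/125, 468/125); (937/125, -716/125) → (937/125, 716/125)
T5 translate by (0, -5): (1522/125, 496/125) → (1522/125, -129/125); (176/125, 468/125) → (176/125, -157/125); (937/125, 716/125) → (937/125, 91/125)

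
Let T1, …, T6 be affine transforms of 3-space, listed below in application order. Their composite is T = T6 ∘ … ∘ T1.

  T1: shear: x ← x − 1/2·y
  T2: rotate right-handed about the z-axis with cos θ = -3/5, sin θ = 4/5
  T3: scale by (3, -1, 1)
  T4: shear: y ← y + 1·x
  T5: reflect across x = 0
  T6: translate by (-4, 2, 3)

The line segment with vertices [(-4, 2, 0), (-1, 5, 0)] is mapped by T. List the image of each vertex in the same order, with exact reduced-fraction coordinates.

image vertices: (-41/5, 57/5, 3), (17/10, 21/10, 3)

T1 shear: x ← x − 1/2·y: (-4, 2, 0) → (-5, 2, 0); (-1, 5, 0) → (-7/2, 5, 0)
T2 rotate right-handed about the z-axis with cos θ = -3/5, sin θ = 4/5: (-5, 2, 0) → (7/5, -26/5, 0); (-7/2, 5, 0) → (-19/10, -29/5, 0)
T3 scale by (3, -1, 1): (7/5, -26/5, 0) → (21/5, 26/5, 0); (-19/10, -29/5, 0) → (-57/10, 29/5, 0)
T4 shear: y ← y + 1·x: (21/5, 26/5, 0) → (21/5, 47/5, 0); (-57/10, 29/5, 0) → (-57/10, 1/10, 0)
T5 reflect across x = 0: (21/5, 47/5, 0) → (-21/5, 47/5, 0); (-57/10, 1/10, 0) → (57/10, 1/10, 0)
T6 translate by (-4, 2, 3): (-21/5, 47/5, 0) → (-41/5, 57/5, 3); (57/10, 1/10, 0) → (17/10, 21/10, 3)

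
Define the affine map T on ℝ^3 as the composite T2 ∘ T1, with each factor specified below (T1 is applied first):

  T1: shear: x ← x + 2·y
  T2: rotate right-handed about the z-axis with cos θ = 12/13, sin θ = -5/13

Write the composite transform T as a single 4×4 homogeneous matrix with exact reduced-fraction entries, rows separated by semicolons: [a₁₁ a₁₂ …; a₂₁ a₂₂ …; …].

T1 = [1 2 0 0; 0 1 0 0; 0 0 1 0; 0 0 0 1]
T2·T1 = [12/13 29/13 0 0; -5/13 2/13 0 0; 0 0 1 0; 0 0 0 1]

T = [12/13 29/13 0 0; -5/13 2/13 0 0; 0 0 1 0; 0 0 0 1]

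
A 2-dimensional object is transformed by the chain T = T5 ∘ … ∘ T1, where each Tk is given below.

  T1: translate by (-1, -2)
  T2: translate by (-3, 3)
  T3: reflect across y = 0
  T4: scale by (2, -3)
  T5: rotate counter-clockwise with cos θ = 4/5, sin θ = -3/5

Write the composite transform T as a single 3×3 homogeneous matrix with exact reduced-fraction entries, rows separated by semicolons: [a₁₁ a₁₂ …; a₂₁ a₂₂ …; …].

T = [8/5 9/5 -23/5; -6/5 12/5 36/5; 0 0 1]

T1 = [1 0 -1; 0 1 -2; 0 0 1]
T2·T1 = [1 0 -4; 0 1 1; 0 0 1]
T3·…·T1 = [1 0 -4; 0 -1 -1; 0 0 1]
T4·…·T1 = [2 0 -8; 0 3 3; 0 0 1]
T5·…·T1 = [8/5 9/5 -23/5; -6/5 12/5 36/5; 0 0 1]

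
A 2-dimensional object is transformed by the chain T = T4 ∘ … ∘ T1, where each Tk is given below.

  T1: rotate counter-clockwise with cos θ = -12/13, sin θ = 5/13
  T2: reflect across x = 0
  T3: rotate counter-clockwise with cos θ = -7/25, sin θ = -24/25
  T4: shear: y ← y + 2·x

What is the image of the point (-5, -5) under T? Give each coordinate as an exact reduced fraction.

T(p) = (287/65, 933/65)

T1 rotate counter-clockwise with cos θ = -12/13, sin θ = 5/13: (-5, -5) → (85/13, 35/13)
T2 reflect across x = 0: (85/13, 35/13) → (-85/13, 35/13)
T3 rotate counter-clockwise with cos θ = -7/25, sin θ = -24/25: (-85/13, 35/13) → (287/65, 359/65)
T4 shear: y ← y + 2·x: (287/65, 359/65) → (287/65, 933/65)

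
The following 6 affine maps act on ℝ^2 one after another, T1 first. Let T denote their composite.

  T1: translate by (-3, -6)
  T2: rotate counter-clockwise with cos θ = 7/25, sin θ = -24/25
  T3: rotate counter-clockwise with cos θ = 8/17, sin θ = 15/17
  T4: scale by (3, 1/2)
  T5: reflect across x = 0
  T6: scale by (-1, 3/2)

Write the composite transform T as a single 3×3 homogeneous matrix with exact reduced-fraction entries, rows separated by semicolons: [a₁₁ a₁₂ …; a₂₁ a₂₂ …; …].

T = [1248/425 261/425 -1062/85; -261/1700 312/425 -1341/340; 0 0 1]

T1 = [1 0 -3; 0 1 -6; 0 0 1]
T2·T1 = [7/25 24/25 -33/5; -24/25 7/25 6/5; 0 0 1]
T3·…·T1 = [416/425 87/425 -354/85; -87/425 416/425 -447/85; 0 0 1]
T4·…·T1 = [1248/425 261/425 -1062/85; -87/850 208/425 -447/170; 0 0 1]
T5·…·T1 = [-1248/425 -261/425 1062/85; -87/850 208/425 -447/170; 0 0 1]
T6·…·T1 = [1248/425 261/425 -1062/85; -261/1700 312/425 -1341/340; 0 0 1]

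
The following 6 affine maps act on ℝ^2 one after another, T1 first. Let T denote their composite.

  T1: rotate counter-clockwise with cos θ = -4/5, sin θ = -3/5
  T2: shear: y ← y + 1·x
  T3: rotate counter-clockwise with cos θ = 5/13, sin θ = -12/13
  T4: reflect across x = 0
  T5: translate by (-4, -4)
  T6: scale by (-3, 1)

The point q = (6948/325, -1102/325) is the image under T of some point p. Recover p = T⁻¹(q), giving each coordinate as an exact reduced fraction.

p = (-2, -8/5)

T1 = [-4/5 3/5 0; -3/5 -4/5 0; 0 0 1]
T2·T1 = [-4/5 3/5 0; -7/5 -1/5 0; 0 0 1]
T3·…·T1 = [-8/5 3/65 0; 1/5 -41/65 0; 0 0 1]
T4·…·T1 = [8/5 -3/65 0; 1/5 -41/65 0; 0 0 1]
T5·…·T1 = [8/5 -3/65 -4; 1/5 -41/65 -4; 0 0 1]
T6·…·T1 = [-24/5 9/65 12; 1/5 -41/65 -4; 0 0 1]
det M = 3; M⁻¹ = [-41/195 -3/65 152/65; -1/15 -8/5 -28/5; 0 0 1]
M⁻¹ · (6948/325, -1102/325)ᵀ = (-2, -8/5)ᵀ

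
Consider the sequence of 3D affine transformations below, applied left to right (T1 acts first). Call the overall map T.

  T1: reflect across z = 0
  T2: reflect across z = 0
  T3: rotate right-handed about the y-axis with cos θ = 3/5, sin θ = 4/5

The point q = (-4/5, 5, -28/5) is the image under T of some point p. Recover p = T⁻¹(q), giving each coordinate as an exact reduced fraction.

p = (4, 5, -4)

T1 = [1 0 0 0; 0 1 0 0; 0 0 -1 0; 0 0 0 1]
T2·T1 = [1 0 0 0; 0 1 0 0; 0 0 1 0; 0 0 0 1]
T3·…·T1 = [3/5 0 4/5 0; 0 1 0 0; -4/5 0 3/5 0; 0 0 0 1]
det M = 1; M⁻¹ = [3/5 0 -4/5 0; 0 1 0 0; 4/5 0 3/5 0; 0 0 0 1]
M⁻¹ · (-4/5, 5, -28/5)ᵀ = (4, 5, -4)ᵀ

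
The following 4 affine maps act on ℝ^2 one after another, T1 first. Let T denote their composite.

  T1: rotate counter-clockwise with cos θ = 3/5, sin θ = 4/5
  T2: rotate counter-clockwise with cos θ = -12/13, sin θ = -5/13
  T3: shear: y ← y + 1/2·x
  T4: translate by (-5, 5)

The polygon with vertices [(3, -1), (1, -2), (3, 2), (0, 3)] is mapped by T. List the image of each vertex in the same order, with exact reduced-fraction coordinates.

image vertices: (-436/65, 193/130), (-467/65, 223/65), (-19/5, 11/5), (-136/65, 743/130)

T1 rotate counter-clockwise with cos θ = 3/5, sin θ = 4/5: (3, -1) → (13/5, 9/5); (1, -2) → (11/5, -2/5); (3, 2) → (1/5, 18/5); (0, 3) → (-12/5, 9/5)
T2 rotate counter-clockwise with cos θ = -12/13, sin θ = -5/13: (13/5, 9/5) → (-111/65, -173/65); (11/5, -2/5) → (-142/65, -31/65); (1/5, 18/5) → (6/5, -17/5); (-12/5, 9/5) → (189/65, -48/65)
T3 shear: y ← y + 1/2·x: (-111/65, -173/65) → (-111/65, -457/130); (-142/65, -31/65) → (-142/65, -102/65); (6/5, -17/5) → (6/5, -14/5); (189/65, -48/65) → (189/65, 93/130)
T4 translate by (-5, 5): (-111/65, -457/130) → (-436/65, 193/130); (-142/65, -102/65) → (-467/65, 223/65); (6/5, -14/5) → (-19/5, 11/5); (189/65, 93/130) → (-136/65, 743/130)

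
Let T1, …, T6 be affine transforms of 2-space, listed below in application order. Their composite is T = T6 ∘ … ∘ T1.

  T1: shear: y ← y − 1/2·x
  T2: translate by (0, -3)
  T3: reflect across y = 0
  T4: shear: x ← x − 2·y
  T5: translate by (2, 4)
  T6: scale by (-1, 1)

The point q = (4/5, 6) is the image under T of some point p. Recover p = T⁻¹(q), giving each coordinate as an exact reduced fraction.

p = (6/5, 8/5)

T1 = [1 0 0; -1/2 1 0; 0 0 1]
T2·T1 = [1 0 0; -1/2 1 -3; 0 0 1]
T3·…·T1 = [1 0 0; 1/2 -1 3; 0 0 1]
T4·…·T1 = [0 2 -6; 1/2 -1 3; 0 0 1]
T5·…·T1 = [0 2 -4; 1/2 -1 7; 0 0 1]
T6·…·T1 = [0 -2 4; 1/2 -1 7; 0 0 1]
det M = 1; M⁻¹ = [-1 2 -10; -1/2 0 2; 0 0 1]
M⁻¹ · (4/5, 6)ᵀ = (6/5, 8/5)ᵀ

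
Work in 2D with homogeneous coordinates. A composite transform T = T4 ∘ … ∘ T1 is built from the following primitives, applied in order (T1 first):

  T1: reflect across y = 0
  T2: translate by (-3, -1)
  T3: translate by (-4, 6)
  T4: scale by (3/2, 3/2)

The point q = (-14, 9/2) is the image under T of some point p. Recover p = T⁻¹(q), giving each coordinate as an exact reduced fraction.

T1 = [1 0 0; 0 -1 0; 0 0 1]
T2·T1 = [1 0 -3; 0 -1 -1; 0 0 1]
T3·…·T1 = [1 0 -7; 0 -1 5; 0 0 1]
T4·…·T1 = [3/2 0 -21/2; 0 -3/2 15/2; 0 0 1]
det M = -9/4; M⁻¹ = [2/3 0 7; 0 -2/3 5; 0 0 1]
M⁻¹ · (-14, 9/2)ᵀ = (-7/3, 2)ᵀ

p = (-7/3, 2)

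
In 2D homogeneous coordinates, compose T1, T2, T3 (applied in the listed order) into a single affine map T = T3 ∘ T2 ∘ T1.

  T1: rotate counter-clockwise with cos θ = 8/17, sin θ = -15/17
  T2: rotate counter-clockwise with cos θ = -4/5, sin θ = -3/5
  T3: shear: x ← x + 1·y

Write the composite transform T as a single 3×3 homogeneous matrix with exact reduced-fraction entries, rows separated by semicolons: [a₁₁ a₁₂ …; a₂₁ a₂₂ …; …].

T1 = [8/17 15/17 0; -15/17 8/17 0; 0 0 1]
T2·T1 = [-77/85 -36/85 0; 36/85 -77/85 0; 0 0 1]
T3·…·T1 = [-41/85 -113/85 0; 36/85 -77/85 0; 0 0 1]

T = [-41/85 -113/85 0; 36/85 -77/85 0; 0 0 1]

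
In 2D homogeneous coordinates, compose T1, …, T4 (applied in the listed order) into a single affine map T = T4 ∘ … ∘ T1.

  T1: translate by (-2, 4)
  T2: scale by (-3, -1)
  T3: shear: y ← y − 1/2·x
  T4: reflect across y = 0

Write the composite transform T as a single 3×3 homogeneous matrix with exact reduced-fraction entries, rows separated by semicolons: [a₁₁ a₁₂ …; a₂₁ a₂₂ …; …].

T1 = [1 0 -2; 0 1 4; 0 0 1]
T2·T1 = [-3 0 6; 0 -1 -4; 0 0 1]
T3·…·T1 = [-3 0 6; 3/2 -1 -7; 0 0 1]
T4·…·T1 = [-3 0 6; -3/2 1 7; 0 0 1]

T = [-3 0 6; -3/2 1 7; 0 0 1]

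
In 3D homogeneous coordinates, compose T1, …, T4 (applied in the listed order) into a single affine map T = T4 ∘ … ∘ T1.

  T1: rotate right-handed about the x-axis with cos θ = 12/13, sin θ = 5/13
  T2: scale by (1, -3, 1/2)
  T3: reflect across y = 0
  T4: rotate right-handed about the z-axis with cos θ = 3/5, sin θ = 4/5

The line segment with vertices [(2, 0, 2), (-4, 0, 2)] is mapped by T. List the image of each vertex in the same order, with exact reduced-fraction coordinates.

T1 rotate right-handed about the x-axis with cos θ = 12/13, sin θ = 5/13: (2, 0, 2) → (2, -10/13, 24/13); (-4, 0, 2) → (-4, -10/13, 24/13)
T2 scale by (1, -3, 1/2): (2, -10/13, 24/13) → (2, 30/13, 12/13); (-4, -10/13, 24/13) → (-4, 30/13, 12/13)
T3 reflect across y = 0: (2, 30/13, 12/13) → (2, -30/13, 12/13); (-4, 30/13, 12/13) → (-4, -30/13, 12/13)
T4 rotate right-handed about the z-axis with cos θ = 3/5, sin θ = 4/5: (2, -30/13, 12/13) → (198/65, 14/65, 12/13); (-4, -30/13, 12/13) → (-36/65, -298/65, 12/13)

image vertices: (198/65, 14/65, 12/13), (-36/65, -298/65, 12/13)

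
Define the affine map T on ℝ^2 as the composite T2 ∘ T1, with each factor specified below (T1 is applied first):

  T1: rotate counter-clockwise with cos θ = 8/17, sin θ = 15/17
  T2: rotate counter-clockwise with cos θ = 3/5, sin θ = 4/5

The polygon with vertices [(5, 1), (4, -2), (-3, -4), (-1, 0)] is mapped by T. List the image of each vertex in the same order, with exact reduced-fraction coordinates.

image vertices: (-257/85, 349/85), (2/17, 76/17), (416/85, -87/85), (36/85, -77/85)

T1 rotate counter-clockwise with cos θ = 8/17, sin θ = 15/17: (5, 1) → (25/17, 83/17); (4, -2) → (62/17, 44/17); (-3, -4) → (36/17, -77/17); (-1, 0) → (-8/17, -15/17)
T2 rotate counter-clockwise with cos θ = 3/5, sin θ = 4/5: (25/17, 83/17) → (-257/85, 349/85); (62/17, 44/17) → (2/17, 76/17); (36/17, -77/17) → (416/85, -87/85); (-8/17, -15/17) → (36/85, -77/85)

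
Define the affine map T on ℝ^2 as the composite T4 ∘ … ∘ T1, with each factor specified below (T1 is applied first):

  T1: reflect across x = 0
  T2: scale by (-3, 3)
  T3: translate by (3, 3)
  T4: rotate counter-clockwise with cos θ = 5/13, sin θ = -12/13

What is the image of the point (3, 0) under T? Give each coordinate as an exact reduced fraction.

T(p) = (96/13, -129/13)

T1 reflect across x = 0: (3, 0) → (-3, 0)
T2 scale by (-3, 3): (-3, 0) → (9, 0)
T3 translate by (3, 3): (9, 0) → (12, 3)
T4 rotate counter-clockwise with cos θ = 5/13, sin θ = -12/13: (12, 3) → (96/13, -129/13)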